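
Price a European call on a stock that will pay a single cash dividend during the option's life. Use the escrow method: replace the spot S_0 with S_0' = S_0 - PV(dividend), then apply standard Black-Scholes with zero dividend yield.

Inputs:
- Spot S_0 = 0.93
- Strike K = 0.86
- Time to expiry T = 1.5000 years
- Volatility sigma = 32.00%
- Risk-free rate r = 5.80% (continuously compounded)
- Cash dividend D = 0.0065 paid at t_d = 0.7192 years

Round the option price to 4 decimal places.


Answer: Price = 0.2113

Derivation:
PV(D) = D * exp(-r * t_d) = 0.0065 * 0.95914444 = 0.00623444
S_0' = S_0 - PV(D) = 0.9300 - 0.00623444 = 0.92376556
d1 = (ln(S_0'/K) + (r + sigma^2/2)*T) / (sigma*sqrt(T)) = 0.60044630
d2 = d1 - sigma*sqrt(T) = 0.20852794
exp(-rT) = 0.91667710
N(d1) = 0.72589558; N(d2) = 0.58259162
C = S_0' * N(d1) - K * exp(-rT) * N(d2) = 0.92376556 * 0.72589558 - 0.8600 * 0.91667710 * 0.58259162 = 0.2113


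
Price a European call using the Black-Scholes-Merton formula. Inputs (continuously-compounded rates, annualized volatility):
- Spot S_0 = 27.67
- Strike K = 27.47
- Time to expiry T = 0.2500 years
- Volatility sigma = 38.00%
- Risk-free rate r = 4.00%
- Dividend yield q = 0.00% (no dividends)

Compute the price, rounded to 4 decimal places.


d1 = (ln(S/K) + (r - q + 0.5*sigma^2) * T) / (sigma * sqrt(T)) = 0.18581207
d2 = d1 - sigma * sqrt(T) = -0.00418793
exp(-rT) = 0.99004983; exp(-qT) = 1.00000000
C = S_0 * exp(-qT) * N(d1) - K * exp(-rT) * N(d2)
N(d1) = 0.57370393; N(d2) = 0.49832926
C = 27.6700 * 1.00000000 * 0.57370393 - 27.4700 * 0.99004983 * 0.49832926 = 2.3215

Answer: Price = 2.3215


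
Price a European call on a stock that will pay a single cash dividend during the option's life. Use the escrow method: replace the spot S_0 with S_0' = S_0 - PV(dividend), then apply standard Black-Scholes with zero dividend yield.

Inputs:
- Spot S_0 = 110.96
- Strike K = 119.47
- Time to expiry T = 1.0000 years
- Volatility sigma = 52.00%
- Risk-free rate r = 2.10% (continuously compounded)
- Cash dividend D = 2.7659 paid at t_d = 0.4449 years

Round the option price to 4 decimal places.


Answer: Price = 18.9681

Derivation:
PV(D) = D * exp(-r * t_d) = 2.7659 * 0.99070061 = 2.74017882
S_0' = S_0 - PV(D) = 110.9600 - 2.74017882 = 108.21982118
d1 = (ln(S_0'/K) + (r + sigma^2/2)*T) / (sigma*sqrt(T)) = 0.11019086
d2 = d1 - sigma*sqrt(T) = -0.40980914
exp(-rT) = 0.97921896
N(d1) = 0.54387099; N(d2) = 0.34097298
C = S_0' * N(d1) - K * exp(-rT) * N(d2) = 108.21982118 * 0.54387099 - 119.4700 * 0.97921896 * 0.34097298 = 18.9681


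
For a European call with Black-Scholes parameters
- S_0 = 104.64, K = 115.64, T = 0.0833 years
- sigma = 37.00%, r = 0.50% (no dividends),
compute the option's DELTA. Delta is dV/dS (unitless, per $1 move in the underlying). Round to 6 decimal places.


Answer: Delta = 0.189775

Derivation:
d1 = -0.8787247778; d2 = -0.9855132135
phi(d1) = 0.2711678843; exp(-qT) = 1.0000000000; exp(-rT) = 0.9995835867
N(d1) = 0.1897752603
Delta = exp(-qT) * N(d1) = 1.0000000000 * 0.1897752603 = 0.189775


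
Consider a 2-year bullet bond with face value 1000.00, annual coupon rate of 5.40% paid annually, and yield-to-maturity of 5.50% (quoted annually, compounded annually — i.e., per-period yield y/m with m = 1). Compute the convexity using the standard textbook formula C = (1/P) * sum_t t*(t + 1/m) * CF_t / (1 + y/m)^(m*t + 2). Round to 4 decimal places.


Coupon per period c = face * coupon_rate / m = 54.000000
Periods per year m = 1; per-period yield y/m = 0.055000
Number of cashflows N = 2
Cashflows (t years, CF_t, discount factor 1/(1+y/m)^(m*t), PV):
  t = 1.0000: CF_t = 54.000000, DF = 0.947867, PV = 51.184834
  t = 2.0000: CF_t = 1054.000000, DF = 0.898452, PV = 946.968846
Price P = sum_t PV_t = 998.153680
Convexity numerator sum_t t*(t + 1/m) * CF_t / (1+y/m)^(m*t + 2):
  t = 1.0000: term = 91.974276
  t = 2.0000: term = 5104.838685
Convexity = (1/P) * sum = 5196.812960 / 998.153680 = 5.206426

Answer: Convexity = 5.2064


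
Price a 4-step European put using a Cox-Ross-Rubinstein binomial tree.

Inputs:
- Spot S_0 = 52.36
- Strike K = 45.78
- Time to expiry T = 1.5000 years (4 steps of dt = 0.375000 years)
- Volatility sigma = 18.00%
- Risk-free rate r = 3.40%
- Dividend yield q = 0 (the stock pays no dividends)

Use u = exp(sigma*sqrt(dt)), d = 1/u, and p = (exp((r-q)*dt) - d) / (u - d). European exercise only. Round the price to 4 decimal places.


dt = T/N = 0.375000
u = exp(sigma*sqrt(dt)) = 1.116532; d = 1/u = 0.895631
p = (exp((r-q)*dt) - d) / (u - d) = 0.530559
Discount per step: exp(-r*dt) = 0.987331
Stock lattice S(k, i) with i counting down-moves:
  k=0: S(0,0) = 52.3600
  k=1: S(1,0) = 58.4616; S(1,1) = 46.8952
  k=2: S(2,0) = 65.2742; S(2,1) = 52.3600; S(2,2) = 42.0008
  k=3: S(3,0) = 72.8807; S(3,1) = 58.4616; S(3,2) = 46.8952; S(3,3) = 37.6172
  k=4: S(4,0) = 81.3736; S(4,1) = 65.2742; S(4,2) = 52.3600; S(4,3) = 42.0008; S(4,4) = 33.6911
Terminal payoffs V(N, i) = max(K - S_T, 0):
  V(4,0) = 0.000000; V(4,1) = 0.000000; V(4,2) = 0.000000; V(4,3) = 3.779192; V(4,4) = 12.088864
Backward induction: V(k, i) = exp(-r*dt) * [p * V(k+1, i) + (1-p) * V(k+1, i+1)].
  V(3,0) = exp(-r*dt) * [p*0.000000 + (1-p)*0.000000] = 0.000000
  V(3,1) = exp(-r*dt) * [p*0.000000 + (1-p)*0.000000] = 0.000000
  V(3,2) = exp(-r*dt) * [p*0.000000 + (1-p)*3.779192] = 1.751632
  V(3,3) = exp(-r*dt) * [p*3.779192 + (1-p)*12.088864] = 7.582794
  V(2,0) = exp(-r*dt) * [p*0.000000 + (1-p)*0.000000] = 0.000000
  V(2,1) = exp(-r*dt) * [p*0.000000 + (1-p)*1.751632] = 0.811870
  V(2,2) = exp(-r*dt) * [p*1.751632 + (1-p)*7.582794] = 4.432148
  V(1,0) = exp(-r*dt) * [p*0.000000 + (1-p)*0.811870] = 0.376297
  V(1,1) = exp(-r*dt) * [p*0.811870 + (1-p)*4.432148] = 2.479561
  V(0,0) = exp(-r*dt) * [p*0.376297 + (1-p)*2.479561] = 1.346379

Answer: Price = V(0,0) = 1.3464


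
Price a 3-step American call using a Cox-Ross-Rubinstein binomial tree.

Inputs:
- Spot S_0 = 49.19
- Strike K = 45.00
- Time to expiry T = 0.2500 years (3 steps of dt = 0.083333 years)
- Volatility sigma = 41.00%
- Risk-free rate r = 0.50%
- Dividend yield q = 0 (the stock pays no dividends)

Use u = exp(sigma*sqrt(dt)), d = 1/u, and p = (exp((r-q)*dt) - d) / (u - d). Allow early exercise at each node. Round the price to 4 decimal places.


dt = T/N = 0.083333
u = exp(sigma*sqrt(dt)) = 1.125646; d = 1/u = 0.888379
p = (exp((r-q)*dt) - d) / (u - d) = 0.472202
Discount per step: exp(-r*dt) = 0.999583
Stock lattice S(k, i) with i counting down-moves:
  k=0: S(0,0) = 49.1900
  k=1: S(1,0) = 55.3705; S(1,1) = 43.6994
  k=2: S(2,0) = 62.3276; S(2,1) = 49.1900; S(2,2) = 38.8216
  k=3: S(3,0) = 70.1588; S(3,1) = 55.3705; S(3,2) = 43.6994; S(3,3) = 34.4883
Terminal payoffs V(N, i) = max(S_T - K, 0):
  V(3,0) = 25.158766; V(3,1) = 10.370511; V(3,2) = 0.000000; V(3,3) = 0.000000
Backward induction: V(k, i) = exp(-r*dt) * [p * V(k+1, i) + (1-p) * V(k+1, i+1)]; then take max(V_cont, immediate exercise) for American.
  V(2,0) = exp(-r*dt) * [p*25.158766 + (1-p)*10.370511] = 17.346322; exercise = 17.327576; V(2,0) = max -> 17.346322
  V(2,1) = exp(-r*dt) * [p*10.370511 + (1-p)*0.000000] = 4.894934; exercise = 4.190000; V(2,1) = max -> 4.894934
  V(2,2) = exp(-r*dt) * [p*0.000000 + (1-p)*0.000000] = 0.000000; exercise = 0.000000; V(2,2) = max -> 0.000000
  V(1,0) = exp(-r*dt) * [p*17.346322 + (1-p)*4.894934] = 10.770013; exercise = 10.370511; V(1,0) = max -> 10.770013
  V(1,1) = exp(-r*dt) * [p*4.894934 + (1-p)*0.000000] = 2.310433; exercise = 0.000000; V(1,1) = max -> 2.310433
  V(0,0) = exp(-r*dt) * [p*10.770013 + (1-p)*2.310433] = 6.302435; exercise = 4.190000; V(0,0) = max -> 6.302435

Answer: Price = V(0,0) = 6.3024


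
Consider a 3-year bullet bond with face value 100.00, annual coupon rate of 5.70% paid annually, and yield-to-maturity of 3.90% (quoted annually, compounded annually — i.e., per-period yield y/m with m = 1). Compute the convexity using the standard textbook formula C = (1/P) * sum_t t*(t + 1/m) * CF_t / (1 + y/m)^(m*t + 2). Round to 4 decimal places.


Coupon per period c = face * coupon_rate / m = 5.700000
Periods per year m = 1; per-period yield y/m = 0.039000
Number of cashflows N = 3
Cashflows (t years, CF_t, discount factor 1/(1+y/m)^(m*t), PV):
  t = 1.0000: CF_t = 5.700000, DF = 0.962464, PV = 5.486044
  t = 2.0000: CF_t = 5.700000, DF = 0.926337, PV = 5.280120
  t = 3.0000: CF_t = 105.700000, DF = 0.891566, PV = 94.238496
Price P = sum_t PV_t = 105.004660
Convexity numerator sum_t t*(t + 1/m) * CF_t / (1+y/m)^(m*t + 2):
  t = 1.0000: term = 10.163849
  t = 2.0000: term = 29.347014
  t = 3.0000: term = 1047.559008
Convexity = (1/P) * sum = 1087.069871 / 105.004660 = 10.352587

Answer: Convexity = 10.3526


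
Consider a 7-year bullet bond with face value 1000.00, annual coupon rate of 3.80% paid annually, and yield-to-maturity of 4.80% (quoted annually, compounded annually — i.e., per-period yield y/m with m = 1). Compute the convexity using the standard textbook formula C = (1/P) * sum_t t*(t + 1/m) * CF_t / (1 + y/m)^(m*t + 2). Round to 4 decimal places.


Coupon per period c = face * coupon_rate / m = 38.000000
Periods per year m = 1; per-period yield y/m = 0.048000
Number of cashflows N = 7
Cashflows (t years, CF_t, discount factor 1/(1+y/m)^(m*t), PV):
  t = 1.0000: CF_t = 38.000000, DF = 0.954198, PV = 36.259542
  t = 2.0000: CF_t = 38.000000, DF = 0.910495, PV = 34.598800
  t = 3.0000: CF_t = 38.000000, DF = 0.868793, PV = 33.014122
  t = 4.0000: CF_t = 38.000000, DF = 0.829001, PV = 31.502025
  t = 5.0000: CF_t = 38.000000, DF = 0.791031, PV = 30.059184
  t = 6.0000: CF_t = 38.000000, DF = 0.754801, PV = 28.682427
  t = 7.0000: CF_t = 1038.000000, DF = 0.720230, PV = 747.598420
Price P = sum_t PV_t = 941.714519
Convexity numerator sum_t t*(t + 1/m) * CF_t / (1+y/m)^(m*t + 2):
  t = 1.0000: term = 66.028244
  t = 2.0000: term = 189.012147
  t = 3.0000: term = 360.710205
  t = 4.0000: term = 573.648545
  t = 5.0000: term = 821.061849
  t = 6.0000: term = 1096.838348
  t = 7.0000: term = 38118.327468
Convexity = (1/P) * sum = 41225.626806 / 941.714519 = 43.777202

Answer: Convexity = 43.7772


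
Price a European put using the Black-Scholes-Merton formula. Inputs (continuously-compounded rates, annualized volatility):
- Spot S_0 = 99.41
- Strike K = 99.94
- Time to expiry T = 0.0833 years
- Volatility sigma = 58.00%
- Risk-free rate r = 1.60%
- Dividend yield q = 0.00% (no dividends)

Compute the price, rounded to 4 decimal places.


Answer: Price = 6.8446

Derivation:
d1 = (ln(S/K) + (r - q + 0.5*sigma^2) * T) / (sigma * sqrt(T)) = 0.05989654
d2 = d1 - sigma * sqrt(T) = -0.10750155
exp(-rT) = 0.99866809; exp(-qT) = 1.00000000
P = K * exp(-rT) * N(-d2) - S_0 * exp(-qT) * N(-d1)
N(-d1) = 0.47611902; N(-d2) = 0.54280445
P = 99.9400 * 0.99866809 * 0.54280445 - 99.4100 * 1.00000000 * 0.47611902 = 6.8446


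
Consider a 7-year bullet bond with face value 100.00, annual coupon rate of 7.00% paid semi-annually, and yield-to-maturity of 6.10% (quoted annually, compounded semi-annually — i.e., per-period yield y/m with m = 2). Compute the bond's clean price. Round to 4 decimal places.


Answer: Price = 105.0660

Derivation:
Coupon per period c = face * coupon_rate / m = 3.500000
Periods per year m = 2; per-period yield y/m = 0.030500
Number of cashflows N = 14
Cashflows (t years, CF_t, discount factor 1/(1+y/m)^(m*t), PV):
  t = 0.5000: CF_t = 3.500000, DF = 0.970403, PV = 3.396410
  t = 1.0000: CF_t = 3.500000, DF = 0.941681, PV = 3.295885
  t = 1.5000: CF_t = 3.500000, DF = 0.913810, PV = 3.198336
  t = 2.0000: CF_t = 3.500000, DF = 0.886764, PV = 3.103674
  t = 2.5000: CF_t = 3.500000, DF = 0.860518, PV = 3.011813
  t = 3.0000: CF_t = 3.500000, DF = 0.835049, PV = 2.922672
  t = 3.5000: CF_t = 3.500000, DF = 0.810334, PV = 2.836169
  t = 4.0000: CF_t = 3.500000, DF = 0.786350, PV = 2.752226
  t = 4.5000: CF_t = 3.500000, DF = 0.763076, PV = 2.670767
  t = 5.0000: CF_t = 3.500000, DF = 0.740491, PV = 2.591720
  t = 5.5000: CF_t = 3.500000, DF = 0.718575, PV = 2.515012
  t = 6.0000: CF_t = 3.500000, DF = 0.697307, PV = 2.440575
  t = 6.5000: CF_t = 3.500000, DF = 0.676669, PV = 2.368340
  t = 7.0000: CF_t = 103.500000, DF = 0.656641, PV = 67.962353
Price P = sum_t PV_t = 105.065951


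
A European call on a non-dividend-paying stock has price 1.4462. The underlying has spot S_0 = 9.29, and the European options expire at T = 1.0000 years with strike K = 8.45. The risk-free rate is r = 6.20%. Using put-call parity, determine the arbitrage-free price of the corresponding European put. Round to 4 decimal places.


Put-call parity: C - P = S_0 * exp(-qT) - K * exp(-rT).
S_0 * exp(-qT) = 9.2900 * 1.00000000 = 9.29000000
K * exp(-rT) = 8.4500 * 0.93988289 = 7.94201039
P = C - S*exp(-qT) + K*exp(-rT)
P = 1.4462 - 9.29000000 + 7.94201039 = 0.0982

Answer: Put price = 0.0982


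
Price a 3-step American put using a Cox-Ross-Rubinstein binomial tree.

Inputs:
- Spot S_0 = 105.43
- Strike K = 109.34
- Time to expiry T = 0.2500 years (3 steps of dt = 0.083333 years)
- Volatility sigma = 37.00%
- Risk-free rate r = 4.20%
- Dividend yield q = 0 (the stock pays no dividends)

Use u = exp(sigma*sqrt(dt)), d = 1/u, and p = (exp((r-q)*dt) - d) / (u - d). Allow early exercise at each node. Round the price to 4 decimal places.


Answer: Price = V(0,0) = 9.9371

Derivation:
dt = T/N = 0.083333
u = exp(sigma*sqrt(dt)) = 1.112723; d = 1/u = 0.898697
p = (exp((r-q)*dt) - d) / (u - d) = 0.489705
Discount per step: exp(-r*dt) = 0.996506
Stock lattice S(k, i) with i counting down-moves:
  k=0: S(0,0) = 105.4300
  k=1: S(1,0) = 117.3143; S(1,1) = 94.7496
  k=2: S(2,0) = 130.5383; S(2,1) = 105.4300; S(2,2) = 85.1511
  k=3: S(3,0) = 145.2529; S(3,1) = 117.3143; S(3,2) = 94.7496; S(3,3) = 76.5250
Terminal payoffs V(N, i) = max(K - S_T, 0):
  V(3,0) = 0.000000; V(3,1) = 0.000000; V(3,2) = 14.590419; V(3,3) = 32.814974
Backward induction: V(k, i) = exp(-r*dt) * [p * V(k+1, i) + (1-p) * V(k+1, i+1)]; then take max(V_cont, immediate exercise) for American.
  V(2,0) = exp(-r*dt) * [p*0.000000 + (1-p)*0.000000] = 0.000000; exercise = 0.000000; V(2,0) = max -> 0.000000
  V(2,1) = exp(-r*dt) * [p*0.000000 + (1-p)*14.590419] = 7.419408; exercise = 3.910000; V(2,1) = max -> 7.419408
  V(2,2) = exp(-r*dt) * [p*14.590419 + (1-p)*32.814974] = 23.806853; exercise = 24.188874; V(2,2) = max -> 24.188874
  V(1,0) = exp(-r*dt) * [p*0.000000 + (1-p)*7.419408] = 3.772861; exercise = 0.000000; V(1,0) = max -> 3.772861
  V(1,1) = exp(-r*dt) * [p*7.419408 + (1-p)*24.188874] = 15.920967; exercise = 14.590419; V(1,1) = max -> 15.920967
  V(0,0) = exp(-r*dt) * [p*3.772861 + (1-p)*15.920967] = 9.937141; exercise = 3.910000; V(0,0) = max -> 9.937141


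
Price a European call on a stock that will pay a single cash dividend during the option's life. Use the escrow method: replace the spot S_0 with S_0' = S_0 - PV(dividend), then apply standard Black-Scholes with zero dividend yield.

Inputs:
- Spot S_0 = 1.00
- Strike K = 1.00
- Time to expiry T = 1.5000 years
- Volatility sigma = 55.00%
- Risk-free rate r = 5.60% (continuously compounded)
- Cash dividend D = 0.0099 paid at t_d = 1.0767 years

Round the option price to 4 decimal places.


Answer: Price = 0.2890

Derivation:
PV(D) = D * exp(-r * t_d) = 0.0099 * 0.94148657 = 0.00932072
S_0' = S_0 - PV(D) = 1.0000 - 0.00932072 = 0.99067928
d1 = (ln(S_0'/K) + (r + sigma^2/2)*T) / (sigma*sqrt(T)) = 0.44760428
d2 = d1 - sigma*sqrt(T) = -0.22600540
exp(-rT) = 0.91943126
N(d1) = 0.67278059; N(d2) = 0.41059861
C = S_0' * N(d1) - K * exp(-rT) * N(d2) = 0.99067928 * 0.67278059 - 1.0000 * 0.91943126 * 0.41059861 = 0.2890


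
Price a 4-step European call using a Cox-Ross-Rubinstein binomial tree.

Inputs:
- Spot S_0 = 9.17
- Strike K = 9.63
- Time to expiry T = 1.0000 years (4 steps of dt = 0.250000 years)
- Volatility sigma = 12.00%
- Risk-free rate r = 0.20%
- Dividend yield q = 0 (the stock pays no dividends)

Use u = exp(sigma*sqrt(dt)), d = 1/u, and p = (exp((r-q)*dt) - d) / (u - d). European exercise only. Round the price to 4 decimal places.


Answer: Price = V(0,0) = 0.2851

Derivation:
dt = T/N = 0.250000
u = exp(sigma*sqrt(dt)) = 1.061837; d = 1/u = 0.941765
p = (exp((r-q)*dt) - d) / (u - d) = 0.489170
Discount per step: exp(-r*dt) = 0.999500
Stock lattice S(k, i) with i counting down-moves:
  k=0: S(0,0) = 9.1700
  k=1: S(1,0) = 9.7370; S(1,1) = 8.6360
  k=2: S(2,0) = 10.3391; S(2,1) = 9.1700; S(2,2) = 8.1331
  k=3: S(3,0) = 10.9785; S(3,1) = 9.7370; S(3,2) = 8.6360; S(3,3) = 7.6594
  k=4: S(4,0) = 11.6574; S(4,1) = 10.3391; S(4,2) = 9.1700; S(4,3) = 8.1331; S(4,4) = 7.2134
Terminal payoffs V(N, i) = max(S_T - K, 0):
  V(4,0) = 2.027355; V(4,1) = 0.709146; V(4,2) = 0.000000; V(4,3) = 0.000000; V(4,4) = 0.000000
Backward induction: V(k, i) = exp(-r*dt) * [p * V(k+1, i) + (1-p) * V(k+1, i+1)].
  V(3,0) = exp(-r*dt) * [p*2.027355 + (1-p)*0.709146] = 1.353297
  V(3,1) = exp(-r*dt) * [p*0.709146 + (1-p)*0.000000] = 0.346719
  V(3,2) = exp(-r*dt) * [p*0.000000 + (1-p)*0.000000] = 0.000000
  V(3,3) = exp(-r*dt) * [p*0.000000 + (1-p)*0.000000] = 0.000000
  V(2,0) = exp(-r*dt) * [p*1.353297 + (1-p)*0.346719] = 0.838687
  V(2,1) = exp(-r*dt) * [p*0.346719 + (1-p)*0.000000] = 0.169520
  V(2,2) = exp(-r*dt) * [p*0.000000 + (1-p)*0.000000] = 0.000000
  V(1,0) = exp(-r*dt) * [p*0.838687 + (1-p)*0.169520] = 0.496608
  V(1,1) = exp(-r*dt) * [p*0.169520 + (1-p)*0.000000] = 0.082883
  V(0,0) = exp(-r*dt) * [p*0.496608 + (1-p)*0.082883] = 0.285122


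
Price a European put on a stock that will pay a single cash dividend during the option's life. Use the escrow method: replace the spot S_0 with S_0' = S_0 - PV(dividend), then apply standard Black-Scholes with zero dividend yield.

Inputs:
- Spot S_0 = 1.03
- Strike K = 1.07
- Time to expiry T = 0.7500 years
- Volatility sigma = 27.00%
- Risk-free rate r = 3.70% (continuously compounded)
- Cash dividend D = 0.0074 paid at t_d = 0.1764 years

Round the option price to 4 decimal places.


Answer: Price = 0.1053

Derivation:
PV(D) = D * exp(-r * t_d) = 0.0074 * 0.99349445 = 0.00735186
S_0' = S_0 - PV(D) = 1.0300 - 0.00735186 = 1.02264814
d1 = (ln(S_0'/K) + (r + sigma^2/2)*T) / (sigma*sqrt(T)) = 0.04201541
d2 = d1 - sigma*sqrt(T) = -0.19181145
exp(-rT) = 0.97263149
N(-d1) = 0.48324321; N(-d2) = 0.57605505
P = K * exp(-rT) * N(-d2) - S_0' * N(-d1) = 1.0700 * 0.97263149 * 0.57605505 - 1.02264814 * 0.48324321 = 0.1053


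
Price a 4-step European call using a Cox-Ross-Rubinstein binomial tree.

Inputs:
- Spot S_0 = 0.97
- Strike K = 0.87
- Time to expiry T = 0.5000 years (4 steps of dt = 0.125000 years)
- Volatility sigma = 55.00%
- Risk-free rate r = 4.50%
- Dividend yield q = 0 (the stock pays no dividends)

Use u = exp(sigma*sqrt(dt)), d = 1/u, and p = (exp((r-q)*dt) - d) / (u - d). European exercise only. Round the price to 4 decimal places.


Answer: Price = V(0,0) = 0.2121

Derivation:
dt = T/N = 0.125000
u = exp(sigma*sqrt(dt)) = 1.214648; d = 1/u = 0.823284
p = (exp((r-q)*dt) - d) / (u - d) = 0.465952
Discount per step: exp(-r*dt) = 0.994391
Stock lattice S(k, i) with i counting down-moves:
  k=0: S(0,0) = 0.9700
  k=1: S(1,0) = 1.1782; S(1,1) = 0.7986
  k=2: S(2,0) = 1.4311; S(2,1) = 0.9700; S(2,2) = 0.6575
  k=3: S(3,0) = 1.7383; S(3,1) = 1.1782; S(3,2) = 0.7986; S(3,3) = 0.5413
  k=4: S(4,0) = 2.1114; S(4,1) = 1.4311; S(4,2) = 0.9700; S(4,3) = 0.6575; S(4,4) = 0.4456
Terminal payoffs V(N, i) = max(S_T - K, 0):
  V(4,0) = 1.241415; V(4,1) = 0.561109; V(4,2) = 0.100000; V(4,3) = 0.000000; V(4,4) = 0.000000
Backward induction: V(k, i) = exp(-r*dt) * [p * V(k+1, i) + (1-p) * V(k+1, i+1)].
  V(3,0) = exp(-r*dt) * [p*1.241415 + (1-p)*0.561109] = 0.873174
  V(3,1) = exp(-r*dt) * [p*0.561109 + (1-p)*0.100000] = 0.313089
  V(3,2) = exp(-r*dt) * [p*0.100000 + (1-p)*0.000000] = 0.046334
  V(3,3) = exp(-r*dt) * [p*0.000000 + (1-p)*0.000000] = 0.000000
  V(2,0) = exp(-r*dt) * [p*0.873174 + (1-p)*0.313089] = 0.570841
  V(2,1) = exp(-r*dt) * [p*0.313089 + (1-p)*0.046334] = 0.169672
  V(2,2) = exp(-r*dt) * [p*0.046334 + (1-p)*0.000000] = 0.021468
  V(1,0) = exp(-r*dt) * [p*0.570841 + (1-p)*0.169672] = 0.354597
  V(1,1) = exp(-r*dt) * [p*0.169672 + (1-p)*0.021468] = 0.090016
  V(0,0) = exp(-r*dt) * [p*0.354597 + (1-p)*0.090016] = 0.212102


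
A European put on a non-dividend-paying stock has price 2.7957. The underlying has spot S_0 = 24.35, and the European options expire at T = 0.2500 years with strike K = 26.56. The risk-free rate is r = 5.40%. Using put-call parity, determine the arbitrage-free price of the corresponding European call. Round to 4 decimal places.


Answer: Call price = 0.9419

Derivation:
Put-call parity: C - P = S_0 * exp(-qT) - K * exp(-rT).
S_0 * exp(-qT) = 24.3500 * 1.00000000 = 24.35000000
K * exp(-rT) = 26.5600 * 0.98659072 = 26.20384943
C = P + S*exp(-qT) - K*exp(-rT)
C = 2.7957 + 24.35000000 - 26.20384943 = 0.9419


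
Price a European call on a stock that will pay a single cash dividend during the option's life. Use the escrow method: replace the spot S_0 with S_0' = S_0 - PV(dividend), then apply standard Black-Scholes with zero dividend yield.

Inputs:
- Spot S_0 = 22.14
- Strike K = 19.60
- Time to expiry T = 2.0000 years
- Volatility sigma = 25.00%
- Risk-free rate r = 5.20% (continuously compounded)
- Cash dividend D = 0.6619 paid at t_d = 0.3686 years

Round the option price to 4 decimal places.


Answer: Price = 5.0664

Derivation:
PV(D) = D * exp(-r * t_d) = 0.6619 * 0.98101532 = 0.64933404
S_0' = S_0 - PV(D) = 22.1400 - 0.64933404 = 21.49066596
d1 = (ln(S_0'/K) + (r + sigma^2/2)*T) / (sigma*sqrt(T)) = 0.73140052
d2 = d1 - sigma*sqrt(T) = 0.37784713
exp(-rT) = 0.90122530
N(d1) = 0.76773273; N(d2) = 0.64722792
C = S_0' * N(d1) - K * exp(-rT) * N(d2) = 21.49066596 * 0.76773273 - 19.6000 * 0.90122530 * 0.64722792 = 5.0664


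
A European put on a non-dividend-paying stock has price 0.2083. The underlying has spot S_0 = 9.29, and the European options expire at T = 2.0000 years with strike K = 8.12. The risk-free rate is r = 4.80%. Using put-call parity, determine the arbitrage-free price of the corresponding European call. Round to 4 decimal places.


Answer: Call price = 2.1216

Derivation:
Put-call parity: C - P = S_0 * exp(-qT) - K * exp(-rT).
S_0 * exp(-qT) = 9.2900 * 1.00000000 = 9.29000000
K * exp(-rT) = 8.1200 * 0.90846402 = 7.37672781
C = P + S*exp(-qT) - K*exp(-rT)
C = 0.2083 + 9.29000000 - 7.37672781 = 2.1216


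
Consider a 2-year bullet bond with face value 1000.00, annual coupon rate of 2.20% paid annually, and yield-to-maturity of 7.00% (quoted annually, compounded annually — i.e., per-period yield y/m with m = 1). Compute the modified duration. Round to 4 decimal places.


Coupon per period c = face * coupon_rate / m = 22.000000
Periods per year m = 1; per-period yield y/m = 0.070000
Number of cashflows N = 2
Cashflows (t years, CF_t, discount factor 1/(1+y/m)^(m*t), PV):
  t = 1.0000: CF_t = 22.000000, DF = 0.934579, PV = 20.560748
  t = 2.0000: CF_t = 1022.000000, DF = 0.873439, PV = 892.654380
Price P = sum_t PV_t = 913.215128
First compute Macaulay numerator sum_t t * PV_t:
  t * PV_t at t = 1.0000: 20.560748
  t * PV_t at t = 2.0000: 1785.308761
Macaulay duration D = 1805.869508 / 913.215128 = 1.977485
Modified duration = D / (1 + y/m) = 1.977485 / (1 + 0.070000) = 1.848117

Answer: Modified duration = 1.8481


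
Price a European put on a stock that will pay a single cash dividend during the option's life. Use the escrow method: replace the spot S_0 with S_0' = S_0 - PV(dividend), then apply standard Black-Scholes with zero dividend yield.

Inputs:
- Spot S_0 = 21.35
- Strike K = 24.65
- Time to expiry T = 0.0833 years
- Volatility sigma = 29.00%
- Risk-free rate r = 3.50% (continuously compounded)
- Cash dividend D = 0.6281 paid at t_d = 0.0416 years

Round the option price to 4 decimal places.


PV(D) = D * exp(-r * t_d) = 0.6281 * 0.99854506 = 0.62718615
S_0' = S_0 - PV(D) = 21.3500 - 0.62718615 = 20.72281385
d1 = (ln(S_0'/K) + (r + sigma^2/2)*T) / (sigma*sqrt(T)) = -1.99671843
d2 = d1 - sigma*sqrt(T) = -2.08041747
exp(-rT) = 0.99708875
N(-d1) = 0.97707211; N(-d2) = 0.98125637
P = K * exp(-rT) * N(-d2) - S_0' * N(-d1) = 24.6500 * 0.99708875 * 0.98125637 - 20.72281385 * 0.97707211 = 3.8699

Answer: Price = 3.8699


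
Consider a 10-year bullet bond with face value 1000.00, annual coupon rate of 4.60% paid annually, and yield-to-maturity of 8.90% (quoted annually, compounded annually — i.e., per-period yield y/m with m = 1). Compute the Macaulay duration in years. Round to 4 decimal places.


Answer: Macaulay duration = 7.8689 years

Derivation:
Coupon per period c = face * coupon_rate / m = 46.000000
Periods per year m = 1; per-period yield y/m = 0.089000
Number of cashflows N = 10
Cashflows (t years, CF_t, discount factor 1/(1+y/m)^(m*t), PV):
  t = 1.0000: CF_t = 46.000000, DF = 0.918274, PV = 42.240588
  t = 2.0000: CF_t = 46.000000, DF = 0.843226, PV = 38.788418
  t = 3.0000: CF_t = 46.000000, DF = 0.774313, PV = 35.618382
  t = 4.0000: CF_t = 46.000000, DF = 0.711031, PV = 32.707422
  t = 5.0000: CF_t = 46.000000, DF = 0.652921, PV = 30.034364
  t = 6.0000: CF_t = 46.000000, DF = 0.599560, PV = 27.579764
  t = 7.0000: CF_t = 46.000000, DF = 0.550560, PV = 25.325771
  t = 8.0000: CF_t = 46.000000, DF = 0.505565, PV = 23.255988
  t = 9.0000: CF_t = 46.000000, DF = 0.464247, PV = 21.355361
  t = 10.0000: CF_t = 1046.000000, DF = 0.426306, PV = 445.915827
Price P = sum_t PV_t = 722.821885
Macaulay numerator sum_t t * PV_t:
  t * PV_t at t = 1.0000: 42.240588
  t * PV_t at t = 2.0000: 77.576837
  t * PV_t at t = 3.0000: 106.855147
  t * PV_t at t = 4.0000: 130.829687
  t * PV_t at t = 5.0000: 150.171818
  t * PV_t at t = 6.0000: 165.478587
  t * PV_t at t = 7.0000: 177.280396
  t * PV_t at t = 8.0000: 186.047904
  t * PV_t at t = 9.0000: 192.198247
  t * PV_t at t = 10.0000: 4459.158268
Macaulay duration D = (sum_t t * PV_t) / P = 5687.837479 / 722.821885 = 7.868934


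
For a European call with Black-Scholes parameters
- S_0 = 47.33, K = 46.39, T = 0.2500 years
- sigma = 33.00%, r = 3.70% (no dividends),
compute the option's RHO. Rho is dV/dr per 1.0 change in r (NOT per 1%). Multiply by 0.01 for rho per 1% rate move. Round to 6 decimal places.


Answer: Rho = 6.180831

Derivation:
d1 = 0.2601389403; d2 = 0.0951389403
phi(d1) = 0.3856694331; exp(-qT) = 1.0000000000; exp(-rT) = 0.9907926496
N(d2) = 0.5378977658
Rho = K*T*exp(-rT)*N(d2) = 46.3900 * 0.2500 * 0.9907926496 * 0.5378977658 = 6.180831


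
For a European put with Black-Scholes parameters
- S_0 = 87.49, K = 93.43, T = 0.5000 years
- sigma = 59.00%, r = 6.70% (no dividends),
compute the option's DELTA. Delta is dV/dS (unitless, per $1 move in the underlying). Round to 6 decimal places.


Answer: Delta = -0.447713

Derivation:
d1 = 0.1314427811; d2 = -0.2857502198
phi(d1) = 0.3955108195; exp(-qT) = 1.0000000000; exp(-rT) = 0.9670549112
N(-d1) = 0.4477125239
Delta = -exp(-qT) * N(-d1) = -1.0000000000 * 0.4477125239 = -0.447713


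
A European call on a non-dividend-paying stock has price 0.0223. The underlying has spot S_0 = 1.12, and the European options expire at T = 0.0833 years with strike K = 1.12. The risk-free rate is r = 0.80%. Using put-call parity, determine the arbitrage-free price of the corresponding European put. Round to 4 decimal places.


Answer: Put price = 0.0216

Derivation:
Put-call parity: C - P = S_0 * exp(-qT) - K * exp(-rT).
S_0 * exp(-qT) = 1.1200 * 1.00000000 = 1.12000000
K * exp(-rT) = 1.1200 * 0.99933382 = 1.11925388
P = C - S*exp(-qT) + K*exp(-rT)
P = 0.0223 - 1.12000000 + 1.11925388 = 0.0216


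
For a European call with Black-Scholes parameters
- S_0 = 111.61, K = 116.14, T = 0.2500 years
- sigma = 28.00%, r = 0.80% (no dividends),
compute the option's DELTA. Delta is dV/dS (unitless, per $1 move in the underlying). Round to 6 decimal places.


Answer: Delta = 0.420780

Derivation:
d1 = -0.1998979163; d2 = -0.3398979163
phi(d1) = 0.3910506758; exp(-qT) = 1.0000000000; exp(-rT) = 0.9980019987
N(d1) = 0.4207802101
Delta = exp(-qT) * N(d1) = 1.0000000000 * 0.4207802101 = 0.420780


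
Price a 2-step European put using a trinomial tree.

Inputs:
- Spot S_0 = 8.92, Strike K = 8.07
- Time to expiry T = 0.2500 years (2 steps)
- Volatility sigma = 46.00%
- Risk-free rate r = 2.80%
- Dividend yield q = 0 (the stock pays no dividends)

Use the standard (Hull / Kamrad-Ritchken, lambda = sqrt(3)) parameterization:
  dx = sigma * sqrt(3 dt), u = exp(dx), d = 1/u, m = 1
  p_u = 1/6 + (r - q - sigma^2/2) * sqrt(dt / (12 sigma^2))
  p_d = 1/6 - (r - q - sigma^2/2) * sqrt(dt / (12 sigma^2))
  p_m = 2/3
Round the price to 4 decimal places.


Answer: Price = V(0,0) = 0.4268

Derivation:
dt = T/N = 0.125000; dx = sigma*sqrt(3*dt) = 0.281691
u = exp(dx) = 1.325370; d = 1/u = 0.754507
p_u = 0.149405, p_m = 0.666667, p_d = 0.183928
Discount per step: exp(-r*dt) = 0.996506
Stock lattice S(k, j) with j the centered position index:
  k=0: S(0,+0) = 8.9200
  k=1: S(1,-1) = 6.7302; S(1,+0) = 8.9200; S(1,+1) = 11.8223
  k=2: S(2,-2) = 5.0780; S(2,-1) = 6.7302; S(2,+0) = 8.9200; S(2,+1) = 11.8223; S(2,+2) = 15.6689
Terminal payoffs V(N, j) = max(K - S_T, 0):
  V(2,-2) = 2.992021; V(2,-1) = 1.339802; V(2,+0) = 0.000000; V(2,+1) = 0.000000; V(2,+2) = 0.000000
Backward induction: V(k, j) = exp(-r*dt) * [p_u * V(k+1, j+1) + p_m * V(k+1, j) + p_d * V(k+1, j-1)]
  V(1,-1) = exp(-r*dt) * [p_u*0.000000 + p_m*1.339802 + p_d*2.992021] = 1.438475
  V(1,+0) = exp(-r*dt) * [p_u*0.000000 + p_m*0.000000 + p_d*1.339802] = 0.245567
  V(1,+1) = exp(-r*dt) * [p_u*0.000000 + p_m*0.000000 + p_d*0.000000] = 0.000000
  V(0,+0) = exp(-r*dt) * [p_u*0.000000 + p_m*0.245567 + p_d*1.438475] = 0.426791


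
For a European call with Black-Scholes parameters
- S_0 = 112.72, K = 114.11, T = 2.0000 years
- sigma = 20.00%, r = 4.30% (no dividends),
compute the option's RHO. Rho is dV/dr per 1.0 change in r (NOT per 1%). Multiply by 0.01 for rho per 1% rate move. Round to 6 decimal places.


Answer: Rho = 114.650112

Derivation:
d1 = 0.4021456701; d2 = 0.1193029576
phi(d1) = 0.3679533544; exp(-qT) = 1.0000000000; exp(-rT) = 0.9175942312
N(d2) = 0.5474823298
Rho = K*T*exp(-rT)*N(d2) = 114.1100 * 2.0000 * 0.9175942312 * 0.5474823298 = 114.650112


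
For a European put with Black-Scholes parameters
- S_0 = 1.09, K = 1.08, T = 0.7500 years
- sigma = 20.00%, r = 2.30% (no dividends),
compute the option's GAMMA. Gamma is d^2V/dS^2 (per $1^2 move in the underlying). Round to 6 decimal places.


Answer: Gamma = 2.053416

Derivation:
d1 = 0.2394078449; d2 = 0.0662027641
phi(d1) = 0.3876716381; exp(-qT) = 1.0000000000; exp(-rT) = 0.9828979294
Gamma = exp(-qT) * phi(d1) / (S * sigma * sqrt(T)) = 1.0000000000 * 0.3876716381 / (1.0900 * 0.2000 * 0.8660254038) = 2.053416


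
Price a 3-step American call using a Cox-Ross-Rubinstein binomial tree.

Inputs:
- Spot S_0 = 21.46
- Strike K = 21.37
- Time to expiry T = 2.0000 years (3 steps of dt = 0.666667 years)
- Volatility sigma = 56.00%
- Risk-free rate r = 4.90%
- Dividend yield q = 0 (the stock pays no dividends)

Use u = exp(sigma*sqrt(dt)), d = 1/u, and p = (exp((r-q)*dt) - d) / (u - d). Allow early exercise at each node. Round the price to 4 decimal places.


Answer: Price = V(0,0) = 7.8458

Derivation:
dt = T/N = 0.666667
u = exp(sigma*sqrt(dt)) = 1.579705; d = 1/u = 0.633030
p = (exp((r-q)*dt) - d) / (u - d) = 0.422718
Discount per step: exp(-r*dt) = 0.967861
Stock lattice S(k, i) with i counting down-moves:
  k=0: S(0,0) = 21.4600
  k=1: S(1,0) = 33.9005; S(1,1) = 13.5848
  k=2: S(2,0) = 53.5527; S(2,1) = 21.4600; S(2,2) = 8.5996
  k=3: S(3,0) = 84.5975; S(3,1) = 33.9005; S(3,2) = 13.5848; S(3,3) = 5.4438
Terminal payoffs V(N, i) = max(S_T - K, 0):
  V(3,0) = 63.227524; V(3,1) = 12.530468; V(3,2) = 0.000000; V(3,3) = 0.000000
Backward induction: V(k, i) = exp(-r*dt) * [p * V(k+1, i) + (1-p) * V(k+1, i+1)]; then take max(V_cont, immediate exercise) for American.
  V(2,0) = exp(-r*dt) * [p*63.227524 + (1-p)*12.530468] = 32.869545; exercise = 32.182737; V(2,0) = max -> 32.869545
  V(2,1) = exp(-r*dt) * [p*12.530468 + (1-p)*0.000000] = 5.126617; exercise = 0.090000; V(2,1) = max -> 5.126617
  V(2,2) = exp(-r*dt) * [p*0.000000 + (1-p)*0.000000] = 0.000000; exercise = 0.000000; V(2,2) = max -> 0.000000
  V(1,0) = exp(-r*dt) * [p*32.869545 + (1-p)*5.126617] = 16.312375; exercise = 12.530468; V(1,0) = max -> 16.312375
  V(1,1) = exp(-r*dt) * [p*5.126617 + (1-p)*0.000000] = 2.097463; exercise = 0.000000; V(1,1) = max -> 2.097463
  V(0,0) = exp(-r*dt) * [p*16.312375 + (1-p)*2.097463] = 7.845830; exercise = 0.090000; V(0,0) = max -> 7.845830


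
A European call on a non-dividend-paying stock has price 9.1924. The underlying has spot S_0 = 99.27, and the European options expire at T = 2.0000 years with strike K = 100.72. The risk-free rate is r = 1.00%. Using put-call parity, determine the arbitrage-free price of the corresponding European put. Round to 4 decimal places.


Answer: Put price = 8.6480

Derivation:
Put-call parity: C - P = S_0 * exp(-qT) - K * exp(-rT).
S_0 * exp(-qT) = 99.2700 * 1.00000000 = 99.27000000
K * exp(-rT) = 100.7200 * 0.98019867 = 98.72561038
P = C - S*exp(-qT) + K*exp(-rT)
P = 9.1924 - 99.27000000 + 98.72561038 = 8.6480


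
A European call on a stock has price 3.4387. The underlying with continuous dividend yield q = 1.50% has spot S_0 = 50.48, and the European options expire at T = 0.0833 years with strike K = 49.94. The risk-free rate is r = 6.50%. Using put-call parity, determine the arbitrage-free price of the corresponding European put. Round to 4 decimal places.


Answer: Put price = 2.6921

Derivation:
Put-call parity: C - P = S_0 * exp(-qT) - K * exp(-rT).
S_0 * exp(-qT) = 50.4800 * 0.99875128 = 50.41696463
K * exp(-rT) = 49.9400 * 0.99460013 = 49.67033059
P = C - S*exp(-qT) + K*exp(-rT)
P = 3.4387 - 50.41696463 + 49.67033059 = 2.6921


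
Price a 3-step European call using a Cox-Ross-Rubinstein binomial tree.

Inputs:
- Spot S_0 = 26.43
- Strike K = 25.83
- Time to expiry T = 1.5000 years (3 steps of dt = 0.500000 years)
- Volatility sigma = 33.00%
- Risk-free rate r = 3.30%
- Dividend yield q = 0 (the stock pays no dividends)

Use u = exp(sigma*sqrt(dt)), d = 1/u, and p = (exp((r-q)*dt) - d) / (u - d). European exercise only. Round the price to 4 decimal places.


dt = T/N = 0.500000
u = exp(sigma*sqrt(dt)) = 1.262817; d = 1/u = 0.791880
p = (exp((r-q)*dt) - d) / (u - d) = 0.477254
Discount per step: exp(-r*dt) = 0.983635
Stock lattice S(k, i) with i counting down-moves:
  k=0: S(0,0) = 26.4300
  k=1: S(1,0) = 33.3763; S(1,1) = 20.9294
  k=2: S(2,0) = 42.1481; S(2,1) = 26.4300; S(2,2) = 16.5736
  k=3: S(3,0) = 53.2254; S(3,1) = 33.3763; S(3,2) = 20.9294; S(3,3) = 13.1243
Terminal payoffs V(N, i) = max(S_T - K, 0):
  V(3,0) = 27.395385; V(3,1) = 7.546263; V(3,2) = 0.000000; V(3,3) = 0.000000
Backward induction: V(k, i) = exp(-r*dt) * [p * V(k+1, i) + (1-p) * V(k+1, i+1)].
  V(2,0) = exp(-r*dt) * [p*27.395385 + (1-p)*7.546263] = 16.740823
  V(2,1) = exp(-r*dt) * [p*7.546263 + (1-p)*0.000000] = 3.542548
  V(2,2) = exp(-r*dt) * [p*0.000000 + (1-p)*0.000000] = 0.000000
  V(1,0) = exp(-r*dt) * [p*16.740823 + (1-p)*3.542548] = 9.680427
  V(1,1) = exp(-r*dt) * [p*3.542548 + (1-p)*0.000000] = 1.663028
  V(0,0) = exp(-r*dt) * [p*9.680427 + (1-p)*1.663028] = 5.399534

Answer: Price = V(0,0) = 5.3995


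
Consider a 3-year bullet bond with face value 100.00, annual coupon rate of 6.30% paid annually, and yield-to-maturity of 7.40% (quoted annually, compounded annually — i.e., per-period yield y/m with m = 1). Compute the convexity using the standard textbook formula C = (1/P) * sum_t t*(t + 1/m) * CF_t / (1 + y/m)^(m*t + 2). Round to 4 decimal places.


Answer: Convexity = 9.5873

Derivation:
Coupon per period c = face * coupon_rate / m = 6.300000
Periods per year m = 1; per-period yield y/m = 0.074000
Number of cashflows N = 3
Cashflows (t years, CF_t, discount factor 1/(1+y/m)^(m*t), PV):
  t = 1.0000: CF_t = 6.300000, DF = 0.931099, PV = 5.865922
  t = 2.0000: CF_t = 6.300000, DF = 0.866945, PV = 5.461752
  t = 3.0000: CF_t = 106.300000, DF = 0.807211, PV = 85.806546
Price P = sum_t PV_t = 97.134220
Convexity numerator sum_t t*(t + 1/m) * CF_t / (1+y/m)^(m*t + 2):
  t = 1.0000: term = 10.170861
  t = 2.0000: term = 28.410225
  t = 3.0000: term = 892.674448
Convexity = (1/P) * sum = 931.255534 / 97.134220 = 9.587306


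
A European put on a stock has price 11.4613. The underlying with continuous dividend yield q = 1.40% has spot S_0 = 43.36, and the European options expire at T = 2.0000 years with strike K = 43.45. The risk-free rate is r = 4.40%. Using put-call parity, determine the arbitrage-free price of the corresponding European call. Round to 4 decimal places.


Answer: Call price = 13.8342

Derivation:
Put-call parity: C - P = S_0 * exp(-qT) - K * exp(-rT).
S_0 * exp(-qT) = 43.3600 * 0.97238837 = 42.16275958
K * exp(-rT) = 43.4500 * 0.91576088 = 39.78981009
C = P + S*exp(-qT) - K*exp(-rT)
C = 11.4613 + 42.16275958 - 39.78981009 = 13.8342


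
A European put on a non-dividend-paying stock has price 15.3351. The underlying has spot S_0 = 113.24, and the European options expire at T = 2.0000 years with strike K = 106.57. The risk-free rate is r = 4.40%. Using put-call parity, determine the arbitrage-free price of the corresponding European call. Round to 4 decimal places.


Answer: Call price = 30.9825

Derivation:
Put-call parity: C - P = S_0 * exp(-qT) - K * exp(-rT).
S_0 * exp(-qT) = 113.2400 * 1.00000000 = 113.24000000
K * exp(-rT) = 106.5700 * 0.91576088 = 97.59263663
C = P + S*exp(-qT) - K*exp(-rT)
C = 15.3351 + 113.24000000 - 97.59263663 = 30.9825


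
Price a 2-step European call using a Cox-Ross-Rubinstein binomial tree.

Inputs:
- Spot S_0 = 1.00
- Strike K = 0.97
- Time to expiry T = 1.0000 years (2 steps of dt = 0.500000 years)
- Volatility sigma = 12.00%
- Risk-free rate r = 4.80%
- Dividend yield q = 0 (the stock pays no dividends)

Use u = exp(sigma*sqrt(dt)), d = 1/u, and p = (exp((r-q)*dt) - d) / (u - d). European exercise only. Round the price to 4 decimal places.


dt = T/N = 0.500000
u = exp(sigma*sqrt(dt)) = 1.088557; d = 1/u = 0.918647
p = (exp((r-q)*dt) - d) / (u - d) = 0.621760
Discount per step: exp(-r*dt) = 0.976286
Stock lattice S(k, i) with i counting down-moves:
  k=0: S(0,0) = 1.0000
  k=1: S(1,0) = 1.0886; S(1,1) = 0.9186
  k=2: S(2,0) = 1.1850; S(2,1) = 1.0000; S(2,2) = 0.8439
Terminal payoffs V(N, i) = max(S_T - K, 0):
  V(2,0) = 0.214956; V(2,1) = 0.030000; V(2,2) = 0.000000
Backward induction: V(k, i) = exp(-r*dt) * [p * V(k+1, i) + (1-p) * V(k+1, i+1)].
  V(1,0) = exp(-r*dt) * [p*0.214956 + (1-p)*0.030000] = 0.141560
  V(1,1) = exp(-r*dt) * [p*0.030000 + (1-p)*0.000000] = 0.018210
  V(0,0) = exp(-r*dt) * [p*0.141560 + (1-p)*0.018210] = 0.092653

Answer: Price = V(0,0) = 0.0927


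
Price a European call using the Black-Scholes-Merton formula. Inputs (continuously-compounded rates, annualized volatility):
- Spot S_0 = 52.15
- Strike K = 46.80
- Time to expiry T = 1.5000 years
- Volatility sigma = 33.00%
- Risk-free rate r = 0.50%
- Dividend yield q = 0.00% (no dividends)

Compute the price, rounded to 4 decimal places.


Answer: Price = 11.0619

Derivation:
d1 = (ln(S/K) + (r - q + 0.5*sigma^2) * T) / (sigma * sqrt(T)) = 0.48845294
d2 = d1 - sigma * sqrt(T) = 0.08428714
exp(-rT) = 0.99252805; exp(-qT) = 1.00000000
C = S_0 * exp(-qT) * N(d1) - K * exp(-rT) * N(d2)
N(d1) = 0.68738548; N(d2) = 0.53358593
C = 52.1500 * 1.00000000 * 0.68738548 - 46.8000 * 0.99252805 * 0.53358593 = 11.0619


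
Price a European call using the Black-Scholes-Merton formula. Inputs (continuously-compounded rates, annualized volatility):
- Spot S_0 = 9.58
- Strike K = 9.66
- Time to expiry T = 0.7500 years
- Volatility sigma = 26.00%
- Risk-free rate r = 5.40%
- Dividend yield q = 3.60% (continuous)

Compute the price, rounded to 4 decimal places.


d1 = (ln(S/K) + (r - q + 0.5*sigma^2) * T) / (sigma * sqrt(T)) = 0.13560600
d2 = d1 - sigma * sqrt(T) = -0.08956060
exp(-rT) = 0.96030916; exp(-qT) = 0.97336124
C = S_0 * exp(-qT) * N(d1) - K * exp(-rT) * N(d2)
N(d1) = 0.55393362; N(d2) = 0.46431820
C = 9.5800 * 0.97336124 * 0.55393362 - 9.6600 * 0.96030916 * 0.46431820 = 0.8580

Answer: Price = 0.8580


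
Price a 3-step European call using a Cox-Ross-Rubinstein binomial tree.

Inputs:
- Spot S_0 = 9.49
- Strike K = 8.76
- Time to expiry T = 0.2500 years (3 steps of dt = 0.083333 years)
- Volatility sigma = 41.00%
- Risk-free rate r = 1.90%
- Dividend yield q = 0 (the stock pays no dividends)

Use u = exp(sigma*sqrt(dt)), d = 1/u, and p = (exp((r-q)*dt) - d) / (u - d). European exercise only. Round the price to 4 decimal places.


dt = T/N = 0.083333
u = exp(sigma*sqrt(dt)) = 1.125646; d = 1/u = 0.888379
p = (exp((r-q)*dt) - d) / (u - d) = 0.477124
Discount per step: exp(-r*dt) = 0.998418
Stock lattice S(k, i) with i counting down-moves:
  k=0: S(0,0) = 9.4900
  k=1: S(1,0) = 10.6824; S(1,1) = 8.4307
  k=2: S(2,0) = 12.0246; S(2,1) = 9.4900; S(2,2) = 7.4897
  k=3: S(3,0) = 13.5354; S(3,1) = 10.6824; S(3,2) = 8.4307; S(3,3) = 6.6537
Terminal payoffs V(N, i) = max(S_T - K, 0):
  V(3,0) = 4.775407; V(3,1) = 1.922377; V(3,2) = 0.000000; V(3,3) = 0.000000
Backward induction: V(k, i) = exp(-r*dt) * [p * V(k+1, i) + (1-p) * V(k+1, i+1)].
  V(2,0) = exp(-r*dt) * [p*4.775407 + (1-p)*1.922377] = 3.278431
  V(2,1) = exp(-r*dt) * [p*1.922377 + (1-p)*0.000000] = 0.915761
  V(2,2) = exp(-r*dt) * [p*0.000000 + (1-p)*0.000000] = 0.000000
  V(1,0) = exp(-r*dt) * [p*3.278431 + (1-p)*0.915761] = 2.039815
  V(1,1) = exp(-r*dt) * [p*0.915761 + (1-p)*0.000000] = 0.436240
  V(0,0) = exp(-r*dt) * [p*2.039815 + (1-p)*0.436240] = 1.199443

Answer: Price = V(0,0) = 1.1994
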